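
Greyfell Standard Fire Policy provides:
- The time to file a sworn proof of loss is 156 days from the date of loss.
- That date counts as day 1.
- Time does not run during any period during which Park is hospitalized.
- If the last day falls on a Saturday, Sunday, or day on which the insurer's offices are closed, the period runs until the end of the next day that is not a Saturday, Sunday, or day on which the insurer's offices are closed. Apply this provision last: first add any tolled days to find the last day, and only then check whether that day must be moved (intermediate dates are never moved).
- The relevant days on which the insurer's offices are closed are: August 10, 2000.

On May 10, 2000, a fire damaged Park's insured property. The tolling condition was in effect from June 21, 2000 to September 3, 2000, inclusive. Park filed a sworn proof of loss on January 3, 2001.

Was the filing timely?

No

Counting May 10, 2000 as day 1, day 156 is October 12, 2000.
From June 21, 2000 through September 3, 2000 inclusive is 75 days; tolling adds 75 days: October 12, 2000 + 75 days = December 26, 2000.
December 26, 2000 is a Tuesday and not a day on which the insurer's offices are closed, so no extension applies.
The deadline is December 26, 2000; the filing on January 3, 2001 is after that date.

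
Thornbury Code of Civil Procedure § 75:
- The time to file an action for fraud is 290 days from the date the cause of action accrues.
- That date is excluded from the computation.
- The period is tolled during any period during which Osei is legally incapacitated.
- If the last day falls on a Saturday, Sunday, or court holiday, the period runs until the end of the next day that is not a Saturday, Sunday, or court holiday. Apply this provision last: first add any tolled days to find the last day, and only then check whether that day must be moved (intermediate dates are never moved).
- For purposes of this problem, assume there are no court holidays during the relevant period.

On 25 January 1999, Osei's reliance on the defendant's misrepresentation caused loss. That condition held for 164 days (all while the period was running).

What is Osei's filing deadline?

April 24, 2000

290 days after 25 January 1999 is November 11, 1999.
Tolling adds 164 days: November 11, 1999 + 164 days = April 23, 2000.
April 23, 2000 is Sunday. The next qualifying day is April 24, 2000.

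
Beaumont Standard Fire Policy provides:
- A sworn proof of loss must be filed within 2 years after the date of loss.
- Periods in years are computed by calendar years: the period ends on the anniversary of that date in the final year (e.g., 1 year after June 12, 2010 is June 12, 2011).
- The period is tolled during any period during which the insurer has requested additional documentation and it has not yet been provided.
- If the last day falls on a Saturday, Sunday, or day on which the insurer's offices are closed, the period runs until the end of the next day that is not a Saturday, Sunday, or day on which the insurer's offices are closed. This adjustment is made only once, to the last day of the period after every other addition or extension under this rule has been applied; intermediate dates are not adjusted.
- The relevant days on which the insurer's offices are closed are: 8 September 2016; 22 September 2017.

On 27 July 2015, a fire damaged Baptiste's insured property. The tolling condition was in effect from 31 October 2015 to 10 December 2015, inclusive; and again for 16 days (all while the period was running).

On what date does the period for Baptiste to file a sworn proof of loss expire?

September 25, 2017

2 years after 27 July 2015 is July 27, 2017.
From October 31, 2015 through December 10, 2015 inclusive is 41 days; tolling adds 41 days: July 27, 2017 + 41 days = September 6, 2017.
Tolling adds 16 days: September 6, 2017 + 16 days = September 22, 2017.
September 22, 2017 is a listed holiday; September 23, 2017 is Saturday; September 24, 2017 is Sunday. The next qualifying day is September 25, 2017.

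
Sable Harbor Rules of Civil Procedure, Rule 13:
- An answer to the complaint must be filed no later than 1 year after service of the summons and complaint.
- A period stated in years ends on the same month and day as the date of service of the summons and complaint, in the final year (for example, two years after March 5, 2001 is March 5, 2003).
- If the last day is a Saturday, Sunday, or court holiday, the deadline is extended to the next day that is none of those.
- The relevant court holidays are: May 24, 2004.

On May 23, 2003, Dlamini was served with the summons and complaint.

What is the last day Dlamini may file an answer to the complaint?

1 year after May 23, 2003 is May 23, 2004.
May 23, 2004 is Sunday; May 24, 2004 is a listed holiday. The next qualifying day is May 25, 2004.

May 25, 2004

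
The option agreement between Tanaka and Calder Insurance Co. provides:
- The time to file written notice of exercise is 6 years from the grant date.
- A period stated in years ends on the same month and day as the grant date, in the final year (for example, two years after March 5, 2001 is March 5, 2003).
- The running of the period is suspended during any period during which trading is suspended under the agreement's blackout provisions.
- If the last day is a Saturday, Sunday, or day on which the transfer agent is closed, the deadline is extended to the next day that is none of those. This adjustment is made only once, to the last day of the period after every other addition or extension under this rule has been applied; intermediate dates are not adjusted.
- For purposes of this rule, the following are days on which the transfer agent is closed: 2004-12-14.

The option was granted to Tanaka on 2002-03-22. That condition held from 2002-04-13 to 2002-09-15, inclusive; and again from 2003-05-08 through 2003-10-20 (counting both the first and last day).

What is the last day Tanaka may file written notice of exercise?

6 years after 2002-03-22 is March 22, 2008.
From April 13, 2002 through September 15, 2002 inclusive is 156 days; tolling adds 156 days: March 22, 2008 + 156 days = August 25, 2008.
From May 8, 2003 through October 20, 2003 inclusive is 166 days; tolling adds 166 days: August 25, 2008 + 166 days = February 7, 2009.
February 7, 2009 is Saturday; February 8, 2009 is Sunday. The next qualifying day is February 9, 2009.

February 9, 2009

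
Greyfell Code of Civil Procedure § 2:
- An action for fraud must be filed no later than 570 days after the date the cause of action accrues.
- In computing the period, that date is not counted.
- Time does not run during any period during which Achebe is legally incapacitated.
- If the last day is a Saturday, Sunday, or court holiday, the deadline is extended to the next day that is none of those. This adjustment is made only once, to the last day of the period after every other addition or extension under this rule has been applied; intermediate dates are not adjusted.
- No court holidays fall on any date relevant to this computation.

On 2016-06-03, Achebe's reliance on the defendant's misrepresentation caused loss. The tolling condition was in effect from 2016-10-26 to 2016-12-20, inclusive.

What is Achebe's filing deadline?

February 19, 2018

570 days after 2016-06-03 is December 25, 2017.
From October 26, 2016 through December 20, 2016 inclusive is 56 days; tolling adds 56 days: December 25, 2017 + 56 days = February 19, 2018.
February 19, 2018 is a Monday and not a court holiday, so no extension applies.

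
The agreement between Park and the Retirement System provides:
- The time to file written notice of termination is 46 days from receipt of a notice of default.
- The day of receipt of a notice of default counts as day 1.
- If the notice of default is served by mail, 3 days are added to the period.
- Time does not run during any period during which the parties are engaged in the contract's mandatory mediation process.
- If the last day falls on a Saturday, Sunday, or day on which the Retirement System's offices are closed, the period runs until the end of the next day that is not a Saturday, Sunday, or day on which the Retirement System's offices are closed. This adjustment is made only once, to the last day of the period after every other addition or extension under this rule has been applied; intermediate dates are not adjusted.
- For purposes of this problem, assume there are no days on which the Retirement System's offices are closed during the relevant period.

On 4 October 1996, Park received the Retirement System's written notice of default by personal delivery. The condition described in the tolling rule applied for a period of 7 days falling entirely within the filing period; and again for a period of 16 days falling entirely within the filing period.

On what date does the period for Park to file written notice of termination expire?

Counting 4 October 1996 as day 1, day 46 is November 18, 1996.
Service was not by mail, so no mail extension applies.
Tolling adds 7 days: November 18, 1996 + 7 days = November 25, 1996.
Tolling adds 16 days: November 25, 1996 + 16 days = December 11, 1996.
December 11, 1996 is a Wednesday and not a day on which the Retirement System's offices are closed, so no extension applies.

December 11, 1996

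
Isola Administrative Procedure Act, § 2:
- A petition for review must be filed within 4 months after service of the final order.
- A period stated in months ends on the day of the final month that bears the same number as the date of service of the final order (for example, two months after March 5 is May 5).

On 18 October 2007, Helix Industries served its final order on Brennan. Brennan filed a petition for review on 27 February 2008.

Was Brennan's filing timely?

No

4 months after 18 October 2007 is February 18, 2008.
The deadline is February 18, 2008; the filing on February 27, 2008 is after that date.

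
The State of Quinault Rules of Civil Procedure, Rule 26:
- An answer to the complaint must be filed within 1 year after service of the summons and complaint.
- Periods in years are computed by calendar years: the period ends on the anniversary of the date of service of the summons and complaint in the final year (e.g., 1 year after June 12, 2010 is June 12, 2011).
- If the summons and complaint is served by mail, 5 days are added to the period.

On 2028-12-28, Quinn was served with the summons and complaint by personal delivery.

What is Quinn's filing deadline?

1 year after 2028-12-28 is December 28, 2029.
Service was not by mail, so no mail extension applies.

December 28, 2029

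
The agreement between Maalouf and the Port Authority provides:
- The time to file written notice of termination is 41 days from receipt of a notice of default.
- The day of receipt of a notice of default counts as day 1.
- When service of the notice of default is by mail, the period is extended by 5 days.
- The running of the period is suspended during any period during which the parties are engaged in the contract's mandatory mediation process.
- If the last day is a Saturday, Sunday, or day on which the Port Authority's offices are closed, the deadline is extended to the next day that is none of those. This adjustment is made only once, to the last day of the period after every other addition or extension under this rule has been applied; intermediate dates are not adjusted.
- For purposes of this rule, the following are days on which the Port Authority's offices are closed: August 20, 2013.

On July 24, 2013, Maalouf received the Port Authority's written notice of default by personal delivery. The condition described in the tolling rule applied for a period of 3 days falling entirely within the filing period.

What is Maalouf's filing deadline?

Counting July 24, 2013 as day 1, day 41 is September 2, 2013.
Service was not by mail, so no mail extension applies.
Tolling adds 3 days: September 2, 2013 + 3 days = September 5, 2013.
September 5, 2013 is a Thursday and not a day on which the Port Authority's offices are closed, so no extension applies.

September 5, 2013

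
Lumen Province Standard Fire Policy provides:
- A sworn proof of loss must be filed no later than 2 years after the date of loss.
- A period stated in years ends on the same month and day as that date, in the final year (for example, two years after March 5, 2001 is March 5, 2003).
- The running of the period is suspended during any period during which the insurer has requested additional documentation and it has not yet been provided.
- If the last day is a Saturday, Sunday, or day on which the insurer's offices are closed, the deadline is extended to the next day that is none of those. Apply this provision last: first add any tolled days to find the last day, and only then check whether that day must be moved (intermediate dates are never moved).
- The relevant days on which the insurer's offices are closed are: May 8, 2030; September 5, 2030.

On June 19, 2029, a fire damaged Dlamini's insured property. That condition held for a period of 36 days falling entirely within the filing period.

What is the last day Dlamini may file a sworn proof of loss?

July 25, 2031

2 years after June 19, 2029 is June 19, 2031.
Tolling adds 36 days: June 19, 2031 + 36 days = July 25, 2031.
July 25, 2031 is a Friday and not a day on which the insurer's offices are closed, so no extension applies.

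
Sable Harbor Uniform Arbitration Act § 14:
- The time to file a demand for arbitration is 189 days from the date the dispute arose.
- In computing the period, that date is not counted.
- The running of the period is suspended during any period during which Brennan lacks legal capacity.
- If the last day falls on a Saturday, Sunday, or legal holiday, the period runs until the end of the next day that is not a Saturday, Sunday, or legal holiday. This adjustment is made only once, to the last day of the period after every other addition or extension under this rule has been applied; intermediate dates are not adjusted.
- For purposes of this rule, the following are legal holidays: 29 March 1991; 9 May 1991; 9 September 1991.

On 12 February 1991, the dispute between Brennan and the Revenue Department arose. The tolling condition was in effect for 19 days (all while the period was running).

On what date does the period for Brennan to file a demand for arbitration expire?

189 days after 12 February 1991 is August 20, 1991.
Tolling adds 19 days: August 20, 1991 + 19 days = September 8, 1991.
September 8, 1991 is Sunday; September 9, 1991 is a listed holiday. The next qualifying day is September 10, 1991.

September 10, 1991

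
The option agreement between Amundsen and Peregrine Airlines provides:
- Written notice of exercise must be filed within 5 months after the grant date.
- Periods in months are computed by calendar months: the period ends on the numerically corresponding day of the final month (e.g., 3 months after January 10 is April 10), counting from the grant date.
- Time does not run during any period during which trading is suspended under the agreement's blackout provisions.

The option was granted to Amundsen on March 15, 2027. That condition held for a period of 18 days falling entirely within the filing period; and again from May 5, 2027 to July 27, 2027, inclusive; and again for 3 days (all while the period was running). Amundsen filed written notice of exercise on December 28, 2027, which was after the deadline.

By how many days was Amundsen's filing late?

5 months after March 15, 2027 is August 15, 2027.
Tolling adds 18 days: August 15, 2027 + 18 days = September 2, 2027.
From May 5, 2027 through July 27, 2027 inclusive is 84 days; tolling adds 84 days: September 2, 2027 + 84 days = November 25, 2027.
Tolling adds 3 days: November 25, 2027 + 3 days = November 28, 2027.
The deadline is November 28, 2027; from November 28, 2027 to December 28, 2027 is 30 days.

30 days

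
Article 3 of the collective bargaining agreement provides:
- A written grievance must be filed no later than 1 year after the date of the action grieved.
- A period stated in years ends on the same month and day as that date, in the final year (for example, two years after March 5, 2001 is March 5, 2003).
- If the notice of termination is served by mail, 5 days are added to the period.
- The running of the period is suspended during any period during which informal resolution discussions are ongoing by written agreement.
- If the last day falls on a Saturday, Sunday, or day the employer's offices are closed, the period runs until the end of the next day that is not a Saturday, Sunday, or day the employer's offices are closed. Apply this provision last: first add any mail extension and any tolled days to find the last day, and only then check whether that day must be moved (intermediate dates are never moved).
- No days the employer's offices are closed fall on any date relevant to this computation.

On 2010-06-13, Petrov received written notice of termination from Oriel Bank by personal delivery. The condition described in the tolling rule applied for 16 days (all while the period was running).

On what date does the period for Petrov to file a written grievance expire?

June 29, 2011

1 year after 2010-06-13 is June 13, 2011.
Service was not by mail, so no mail extension applies.
Tolling adds 16 days: June 13, 2011 + 16 days = June 29, 2011.
June 29, 2011 is a Wednesday and not a day the employer's offices are closed, so no extension applies.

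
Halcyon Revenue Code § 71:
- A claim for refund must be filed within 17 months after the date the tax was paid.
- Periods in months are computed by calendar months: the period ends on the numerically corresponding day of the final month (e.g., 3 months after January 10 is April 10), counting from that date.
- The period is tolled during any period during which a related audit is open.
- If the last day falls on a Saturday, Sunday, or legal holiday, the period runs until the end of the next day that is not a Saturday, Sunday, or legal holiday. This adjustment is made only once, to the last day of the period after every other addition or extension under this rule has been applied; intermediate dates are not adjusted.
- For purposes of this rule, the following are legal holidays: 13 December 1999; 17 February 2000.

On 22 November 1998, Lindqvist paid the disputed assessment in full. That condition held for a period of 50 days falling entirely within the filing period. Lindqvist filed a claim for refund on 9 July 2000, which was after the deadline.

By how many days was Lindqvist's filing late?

27 days

17 months after 22 November 1998 is April 22, 2000.
Tolling adds 50 days: April 22, 2000 + 50 days = June 11, 2000.
June 11, 2000 is Sunday. The next qualifying day is June 12, 2000.
The deadline is June 12, 2000; from June 12, 2000 to July 9, 2000 is 27 days.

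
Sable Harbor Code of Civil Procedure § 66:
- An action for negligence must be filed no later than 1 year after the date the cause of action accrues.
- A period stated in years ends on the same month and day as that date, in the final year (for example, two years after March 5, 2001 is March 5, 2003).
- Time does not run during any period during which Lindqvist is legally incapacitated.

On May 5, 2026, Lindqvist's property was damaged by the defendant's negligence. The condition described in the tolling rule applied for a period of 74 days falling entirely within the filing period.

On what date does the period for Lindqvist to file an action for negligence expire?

July 18, 2027

1 year after May 5, 2026 is May 5, 2027.
Tolling adds 74 days: May 5, 2027 + 74 days = July 18, 2027.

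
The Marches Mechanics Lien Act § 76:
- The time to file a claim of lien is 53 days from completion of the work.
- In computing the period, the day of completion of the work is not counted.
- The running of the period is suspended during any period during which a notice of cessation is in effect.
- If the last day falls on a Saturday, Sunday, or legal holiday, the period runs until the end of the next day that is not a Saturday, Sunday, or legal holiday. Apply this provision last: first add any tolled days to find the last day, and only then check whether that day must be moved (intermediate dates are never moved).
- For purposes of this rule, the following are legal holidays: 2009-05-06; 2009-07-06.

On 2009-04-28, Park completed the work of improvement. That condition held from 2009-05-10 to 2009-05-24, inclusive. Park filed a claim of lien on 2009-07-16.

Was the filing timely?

53 days after 2009-04-28 is June 20, 2009.
From May 10, 2009 through May 24, 2009 inclusive is 15 days; tolling adds 15 days: June 20, 2009 + 15 days = July 5, 2009.
July 5, 2009 is Sunday; July 6, 2009 is a listed holiday. The next qualifying day is July 7, 2009.
The deadline is July 7, 2009; the filing on July 16, 2009 is after that date.

No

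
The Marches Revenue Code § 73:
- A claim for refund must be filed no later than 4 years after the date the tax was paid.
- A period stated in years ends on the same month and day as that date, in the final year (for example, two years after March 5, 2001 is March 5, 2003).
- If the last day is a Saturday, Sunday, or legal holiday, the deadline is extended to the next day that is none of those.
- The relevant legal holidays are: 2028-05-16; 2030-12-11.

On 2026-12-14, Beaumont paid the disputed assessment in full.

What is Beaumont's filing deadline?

December 16, 2030

4 years after 2026-12-14 is December 14, 2030.
December 14, 2030 is Saturday; December 15, 2030 is Sunday. The next qualifying day is December 16, 2030.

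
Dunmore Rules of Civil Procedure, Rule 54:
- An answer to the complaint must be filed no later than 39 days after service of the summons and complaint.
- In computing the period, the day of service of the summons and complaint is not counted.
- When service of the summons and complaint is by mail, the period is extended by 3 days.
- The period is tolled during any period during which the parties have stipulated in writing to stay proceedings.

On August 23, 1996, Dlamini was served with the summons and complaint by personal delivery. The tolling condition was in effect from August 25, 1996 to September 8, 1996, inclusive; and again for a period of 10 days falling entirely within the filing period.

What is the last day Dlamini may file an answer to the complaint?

39 days after August 23, 1996 is October 1, 1996.
Service was not by mail, so no mail extension applies.
From August 25, 1996 through September 8, 1996 inclusive is 15 days; tolling adds 15 days: October 1, 1996 + 15 days = October 16, 1996.
Tolling adds 10 days: October 16, 1996 + 10 days = October 26, 1996.

October 26, 1996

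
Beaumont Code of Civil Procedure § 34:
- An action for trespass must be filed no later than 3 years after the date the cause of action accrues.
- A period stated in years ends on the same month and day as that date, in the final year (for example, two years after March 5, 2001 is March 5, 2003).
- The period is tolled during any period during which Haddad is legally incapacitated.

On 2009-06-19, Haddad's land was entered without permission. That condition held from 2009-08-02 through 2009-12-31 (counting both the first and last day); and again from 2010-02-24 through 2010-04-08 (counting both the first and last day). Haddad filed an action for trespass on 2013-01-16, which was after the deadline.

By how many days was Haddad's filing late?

3 years after 2009-06-19 is June 19, 2012.
From August 2, 2009 through December 31, 2009 inclusive is 152 days; tolling adds 152 days: June 19, 2012 + 152 days = November 18, 2012.
From February 24, 2010 through April 8, 2010 inclusive is 44 days; tolling adds 44 days: November 18, 2012 + 44 days = January 1, 2013.
The deadline is January 1, 2013; from January 1, 2013 to January 16, 2013 is 15 days.

15 days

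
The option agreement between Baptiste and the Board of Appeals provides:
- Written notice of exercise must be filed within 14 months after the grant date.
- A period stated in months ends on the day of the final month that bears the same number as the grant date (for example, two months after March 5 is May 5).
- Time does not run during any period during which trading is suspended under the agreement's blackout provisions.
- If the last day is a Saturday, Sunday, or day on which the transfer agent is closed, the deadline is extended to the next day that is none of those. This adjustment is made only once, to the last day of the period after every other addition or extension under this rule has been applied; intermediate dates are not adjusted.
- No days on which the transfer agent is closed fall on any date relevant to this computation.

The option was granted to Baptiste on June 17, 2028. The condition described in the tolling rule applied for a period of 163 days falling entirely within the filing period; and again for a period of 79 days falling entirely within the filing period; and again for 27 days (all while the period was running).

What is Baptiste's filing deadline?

May 13, 2030

14 months after June 17, 2028 is August 17, 2029.
Tolling adds 163 days: August 17, 2029 + 163 days = January 27, 2030.
Tolling adds 79 days: January 27, 2030 + 79 days = April 16, 2030.
Tolling adds 27 days: April 16, 2030 + 27 days = May 13, 2030.
May 13, 2030 is a Monday and not a day on which the transfer agent is closed, so no extension applies.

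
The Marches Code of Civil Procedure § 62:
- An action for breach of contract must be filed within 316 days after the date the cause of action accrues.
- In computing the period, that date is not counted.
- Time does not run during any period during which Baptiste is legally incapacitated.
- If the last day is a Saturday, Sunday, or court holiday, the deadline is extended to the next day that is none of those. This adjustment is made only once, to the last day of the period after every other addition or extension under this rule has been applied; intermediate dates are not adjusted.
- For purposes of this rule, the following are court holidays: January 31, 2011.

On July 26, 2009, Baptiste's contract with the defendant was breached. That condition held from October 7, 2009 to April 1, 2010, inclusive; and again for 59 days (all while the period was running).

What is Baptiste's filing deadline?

February 1, 2011

316 days after July 26, 2009 is June 7, 2010.
From October 7, 2009 through April 1, 2010 inclusive is 177 days; tolling adds 177 days: June 7, 2010 + 177 days = December 1, 2010.
Tolling adds 59 days: December 1, 2010 + 59 days = January 29, 2011.
January 29, 2011 is Saturday; January 30, 2011 is Sunday; January 31, 2011 is a listed holiday. The next qualifying day is February 1, 2011.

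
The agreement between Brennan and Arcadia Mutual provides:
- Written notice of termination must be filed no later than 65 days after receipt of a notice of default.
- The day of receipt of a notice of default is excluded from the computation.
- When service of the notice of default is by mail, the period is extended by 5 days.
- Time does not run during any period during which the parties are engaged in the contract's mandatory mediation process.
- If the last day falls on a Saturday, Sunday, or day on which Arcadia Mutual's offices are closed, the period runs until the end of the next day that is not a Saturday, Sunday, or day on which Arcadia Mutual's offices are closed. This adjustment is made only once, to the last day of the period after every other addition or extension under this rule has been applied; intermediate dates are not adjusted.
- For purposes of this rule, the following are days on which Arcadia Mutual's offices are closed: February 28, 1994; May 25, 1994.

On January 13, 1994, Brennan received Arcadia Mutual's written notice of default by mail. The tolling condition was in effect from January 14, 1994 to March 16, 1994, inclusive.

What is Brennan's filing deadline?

65 days after January 13, 1994 is March 19, 1994.
Service was by mail, adding 5 days: March 19, 1994 + 5 days = March 24, 1994.
From January 14, 1994 through March 16, 1994 inclusive is 62 days; tolling adds 62 days: March 24, 1994 + 62 days = May 25, 1994.
May 25, 1994 is a listed holiday. The next qualifying day is May 26, 1994.

May 26, 1994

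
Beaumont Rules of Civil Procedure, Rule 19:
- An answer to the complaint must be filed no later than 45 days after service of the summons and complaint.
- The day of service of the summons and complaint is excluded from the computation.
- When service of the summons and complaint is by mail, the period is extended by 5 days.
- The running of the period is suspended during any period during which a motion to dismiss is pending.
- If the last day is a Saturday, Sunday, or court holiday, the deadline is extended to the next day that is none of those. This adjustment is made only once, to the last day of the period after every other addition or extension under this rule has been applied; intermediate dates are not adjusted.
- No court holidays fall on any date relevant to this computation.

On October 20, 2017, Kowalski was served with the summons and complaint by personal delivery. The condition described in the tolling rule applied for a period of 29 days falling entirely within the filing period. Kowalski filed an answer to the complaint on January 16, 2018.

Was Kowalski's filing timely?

45 days after October 20, 2017 is December 4, 2017.
Service was not by mail, so no mail extension applies.
Tolling adds 29 days: December 4, 2017 + 29 days = January 2, 2018.
January 2, 2018 is a Tuesday and not a court holiday, so no extension applies.
The deadline is January 2, 2018; the filing on January 16, 2018 is after that date.

No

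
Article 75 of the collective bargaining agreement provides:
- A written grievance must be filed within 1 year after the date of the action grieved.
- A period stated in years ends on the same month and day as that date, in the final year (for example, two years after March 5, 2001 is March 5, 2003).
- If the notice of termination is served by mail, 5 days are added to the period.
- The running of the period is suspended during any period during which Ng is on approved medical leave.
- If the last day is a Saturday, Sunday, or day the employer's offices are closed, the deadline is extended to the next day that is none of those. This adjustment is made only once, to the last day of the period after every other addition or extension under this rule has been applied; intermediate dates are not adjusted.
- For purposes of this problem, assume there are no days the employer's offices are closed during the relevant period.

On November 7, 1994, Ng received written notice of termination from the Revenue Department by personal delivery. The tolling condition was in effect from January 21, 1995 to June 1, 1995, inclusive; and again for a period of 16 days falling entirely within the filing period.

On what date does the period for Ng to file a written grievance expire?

April 3, 1996

1 year after November 7, 1994 is November 7, 1995.
Service was not by mail, so no mail extension applies.
From January 21, 1995 through June 1, 1995 inclusive is 132 days; tolling adds 132 days: November 7, 1995 + 132 days = March 18, 1996.
Tolling adds 16 days: March 18, 1996 + 16 days = April 3, 1996.
April 3, 1996 is a Wednesday and not a day the employer's offices are closed, so no extension applies.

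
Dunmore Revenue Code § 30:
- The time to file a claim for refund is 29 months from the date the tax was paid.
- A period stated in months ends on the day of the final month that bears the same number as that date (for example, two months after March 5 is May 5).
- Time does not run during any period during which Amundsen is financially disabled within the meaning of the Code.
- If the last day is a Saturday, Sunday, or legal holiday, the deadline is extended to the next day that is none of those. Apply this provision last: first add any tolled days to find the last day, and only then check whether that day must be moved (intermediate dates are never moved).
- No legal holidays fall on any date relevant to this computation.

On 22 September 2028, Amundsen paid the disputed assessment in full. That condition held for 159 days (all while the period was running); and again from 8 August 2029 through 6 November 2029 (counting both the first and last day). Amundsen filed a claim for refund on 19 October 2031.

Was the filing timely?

29 months after 22 September 2028 is February 22, 2031.
Tolling adds 159 days: February 22, 2031 + 159 days = July 31, 2031.
From August 8, 2029 through November 6, 2029 inclusive is 91 days; tolling adds 91 days: July 31, 2031 + 91 days = October 30, 2031.
October 30, 2031 is a Thursday and not a legal holiday, so no extension applies.
The deadline is October 30, 2031; the filing on October 19, 2031 is on or before that date.

Yes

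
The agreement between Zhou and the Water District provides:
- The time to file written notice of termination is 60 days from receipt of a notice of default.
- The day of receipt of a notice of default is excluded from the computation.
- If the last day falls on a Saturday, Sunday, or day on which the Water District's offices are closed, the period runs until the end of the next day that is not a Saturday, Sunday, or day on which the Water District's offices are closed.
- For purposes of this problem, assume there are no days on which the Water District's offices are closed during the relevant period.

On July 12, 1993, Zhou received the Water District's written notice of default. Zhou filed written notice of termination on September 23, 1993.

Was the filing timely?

60 days after July 12, 1993 is September 10, 1993.
September 10, 1993 is a Friday and not a day on which the Water District's offices are closed, so no extension applies.
The deadline is September 10, 1993; the filing on September 23, 1993 is after that date.

No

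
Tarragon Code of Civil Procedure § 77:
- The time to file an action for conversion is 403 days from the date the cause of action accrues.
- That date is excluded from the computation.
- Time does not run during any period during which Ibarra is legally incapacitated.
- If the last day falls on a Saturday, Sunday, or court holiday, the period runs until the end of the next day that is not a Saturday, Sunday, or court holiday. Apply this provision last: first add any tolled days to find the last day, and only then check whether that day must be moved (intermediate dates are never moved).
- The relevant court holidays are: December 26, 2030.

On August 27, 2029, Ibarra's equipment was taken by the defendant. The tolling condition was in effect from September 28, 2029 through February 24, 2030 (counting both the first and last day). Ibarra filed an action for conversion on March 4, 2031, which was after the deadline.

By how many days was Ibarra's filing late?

403 days after August 27, 2029 is October 4, 2030.
From September 28, 2029 through February 24, 2030 inclusive is 150 days; tolling adds 150 days: October 4, 2030 + 150 days = March 3, 2031.
March 3, 2031 is a Monday and not a court holiday, so no extension applies.
The deadline is March 3, 2031; from March 3, 2031 to March 4, 2031 is 1 days.

1 day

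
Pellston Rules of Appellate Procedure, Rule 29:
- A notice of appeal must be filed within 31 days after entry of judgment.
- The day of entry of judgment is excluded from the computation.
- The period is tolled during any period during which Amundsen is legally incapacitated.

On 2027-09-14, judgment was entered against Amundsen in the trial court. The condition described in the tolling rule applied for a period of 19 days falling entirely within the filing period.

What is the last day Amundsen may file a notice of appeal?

November 3, 2027

31 days after 2027-09-14 is October 15, 2027.
Tolling adds 19 days: October 15, 2027 + 19 days = November 3, 2027.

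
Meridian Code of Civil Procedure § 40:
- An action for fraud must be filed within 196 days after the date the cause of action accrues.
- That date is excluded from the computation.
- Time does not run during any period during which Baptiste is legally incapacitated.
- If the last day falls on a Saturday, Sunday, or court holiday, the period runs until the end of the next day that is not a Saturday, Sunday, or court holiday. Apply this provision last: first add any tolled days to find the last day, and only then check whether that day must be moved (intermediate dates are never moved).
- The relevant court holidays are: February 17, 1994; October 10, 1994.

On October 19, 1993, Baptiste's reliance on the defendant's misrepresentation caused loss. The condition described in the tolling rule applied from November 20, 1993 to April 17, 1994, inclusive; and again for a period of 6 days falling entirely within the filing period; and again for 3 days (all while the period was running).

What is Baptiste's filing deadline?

October 11, 1994

196 days after October 19, 1993 is May 3, 1994.
From November 20, 1993 through April 17, 1994 inclusive is 149 days; tolling adds 149 days: May 3, 1994 + 149 days = September 29, 1994.
Tolling adds 6 days: September 29, 1994 + 6 days = October 5, 1994.
Tolling adds 3 days: October 5, 1994 + 3 days = October 8, 1994.
October 8, 1994 is Saturday; October 9, 1994 is Sunday; October 10, 1994 is a listed holiday. The next qualifying day is October 11, 1994.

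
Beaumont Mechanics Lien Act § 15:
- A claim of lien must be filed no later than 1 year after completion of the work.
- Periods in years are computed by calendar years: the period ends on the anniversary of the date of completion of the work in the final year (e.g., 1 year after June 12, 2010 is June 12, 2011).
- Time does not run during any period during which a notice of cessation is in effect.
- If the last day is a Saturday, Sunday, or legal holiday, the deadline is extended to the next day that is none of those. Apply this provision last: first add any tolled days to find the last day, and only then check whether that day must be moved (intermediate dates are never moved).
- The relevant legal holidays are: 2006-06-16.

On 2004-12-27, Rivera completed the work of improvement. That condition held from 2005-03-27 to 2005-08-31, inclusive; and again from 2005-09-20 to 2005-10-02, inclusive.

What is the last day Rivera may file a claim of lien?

1 year after 2004-12-27 is December 27, 2005.
From March 27, 2005 through August 31, 2005 inclusive is 158 days; tolling adds 158 days: December 27, 2005 + 158 days = June 3, 2006.
From September 20, 2005 through October 2, 2005 inclusive is 13 days; tolling adds 13 days: June 3, 2006 + 13 days = June 16, 2006.
June 16, 2006 is a listed holiday; June 17, 2006 is Saturday; June 18, 2006 is Sunday. The next qualifying day is June 19, 2006.

June 19, 2006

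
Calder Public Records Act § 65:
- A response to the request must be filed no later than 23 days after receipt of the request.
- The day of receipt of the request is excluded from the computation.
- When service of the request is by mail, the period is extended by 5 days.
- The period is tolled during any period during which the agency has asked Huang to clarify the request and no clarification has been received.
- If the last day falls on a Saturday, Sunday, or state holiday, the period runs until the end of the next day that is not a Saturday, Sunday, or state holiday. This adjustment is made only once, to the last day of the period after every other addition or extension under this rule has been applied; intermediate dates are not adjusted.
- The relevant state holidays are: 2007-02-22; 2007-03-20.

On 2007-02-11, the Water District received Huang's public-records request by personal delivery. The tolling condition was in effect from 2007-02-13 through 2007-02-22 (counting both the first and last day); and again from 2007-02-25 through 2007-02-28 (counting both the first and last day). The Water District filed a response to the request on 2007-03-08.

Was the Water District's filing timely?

Yes

23 days after 2007-02-11 is March 6, 2007.
Service was not by mail, so no mail extension applies.
From February 13, 2007 through February 22, 2007 inclusive is 10 days; tolling adds 10 days: March 6, 2007 + 10 days = March 16, 2007.
From February 25, 2007 through February 28, 2007 inclusive is 4 days; tolling adds 4 days: March 16, 2007 + 4 days = March 20, 2007.
March 20, 2007 is a listed holiday. The next qualifying day is March 21, 2007.
The deadline is March 21, 2007; the filing on March 8, 2007 is on or before that date.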